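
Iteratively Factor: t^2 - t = (t)*(t - 1)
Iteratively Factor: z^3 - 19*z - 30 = (z - 5)*(z^2 + 5*z + 6) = (z - 5)*(z + 3)*(z + 2)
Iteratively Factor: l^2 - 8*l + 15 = (l - 5)*(l - 3)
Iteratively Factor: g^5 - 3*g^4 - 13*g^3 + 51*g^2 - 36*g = (g)*(g^4 - 3*g^3 - 13*g^2 + 51*g - 36) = g*(g - 3)*(g^3 - 13*g + 12) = g*(g - 3)*(g - 1)*(g^2 + g - 12) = g*(g - 3)^2*(g - 1)*(g + 4)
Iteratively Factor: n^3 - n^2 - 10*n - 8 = (n + 2)*(n^2 - 3*n - 4) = (n + 1)*(n + 2)*(n - 4)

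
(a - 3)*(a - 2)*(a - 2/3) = a^3 - 17*a^2/3 + 28*a/3 - 4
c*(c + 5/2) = c^2 + 5*c/2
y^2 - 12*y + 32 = (y - 8)*(y - 4)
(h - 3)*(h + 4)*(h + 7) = h^3 + 8*h^2 - 5*h - 84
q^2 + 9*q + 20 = (q + 4)*(q + 5)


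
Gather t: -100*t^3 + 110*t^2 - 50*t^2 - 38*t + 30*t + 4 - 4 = -100*t^3 + 60*t^2 - 8*t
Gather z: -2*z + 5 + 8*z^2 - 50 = 8*z^2 - 2*z - 45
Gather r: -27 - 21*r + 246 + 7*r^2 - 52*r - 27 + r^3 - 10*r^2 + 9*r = r^3 - 3*r^2 - 64*r + 192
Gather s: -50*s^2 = -50*s^2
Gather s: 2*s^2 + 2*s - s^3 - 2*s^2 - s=-s^3 + s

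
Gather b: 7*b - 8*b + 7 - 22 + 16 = 1 - b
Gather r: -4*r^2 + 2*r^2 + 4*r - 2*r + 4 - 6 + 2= -2*r^2 + 2*r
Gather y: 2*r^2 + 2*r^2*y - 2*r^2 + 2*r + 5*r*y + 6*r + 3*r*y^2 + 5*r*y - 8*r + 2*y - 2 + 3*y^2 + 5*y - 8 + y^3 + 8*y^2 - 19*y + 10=y^3 + y^2*(3*r + 11) + y*(2*r^2 + 10*r - 12)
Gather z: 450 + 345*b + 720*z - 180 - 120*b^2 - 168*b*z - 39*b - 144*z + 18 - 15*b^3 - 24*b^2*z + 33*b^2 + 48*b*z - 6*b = -15*b^3 - 87*b^2 + 300*b + z*(-24*b^2 - 120*b + 576) + 288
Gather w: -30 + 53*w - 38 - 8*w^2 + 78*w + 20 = -8*w^2 + 131*w - 48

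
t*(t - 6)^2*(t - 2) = t^4 - 14*t^3 + 60*t^2 - 72*t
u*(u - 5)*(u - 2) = u^3 - 7*u^2 + 10*u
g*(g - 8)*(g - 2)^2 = g^4 - 12*g^3 + 36*g^2 - 32*g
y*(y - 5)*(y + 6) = y^3 + y^2 - 30*y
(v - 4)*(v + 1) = v^2 - 3*v - 4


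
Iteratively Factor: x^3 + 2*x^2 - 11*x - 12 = (x + 1)*(x^2 + x - 12) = (x + 1)*(x + 4)*(x - 3)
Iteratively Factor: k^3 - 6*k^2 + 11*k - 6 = (k - 1)*(k^2 - 5*k + 6) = (k - 2)*(k - 1)*(k - 3)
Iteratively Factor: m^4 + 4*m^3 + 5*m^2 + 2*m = (m)*(m^3 + 4*m^2 + 5*m + 2) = m*(m + 2)*(m^2 + 2*m + 1) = m*(m + 1)*(m + 2)*(m + 1)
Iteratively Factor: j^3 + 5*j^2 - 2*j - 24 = (j + 3)*(j^2 + 2*j - 8) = (j + 3)*(j + 4)*(j - 2)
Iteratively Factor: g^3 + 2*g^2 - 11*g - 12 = (g + 4)*(g^2 - 2*g - 3) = (g - 3)*(g + 4)*(g + 1)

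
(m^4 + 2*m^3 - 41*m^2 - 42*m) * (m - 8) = m^5 - 6*m^4 - 57*m^3 + 286*m^2 + 336*m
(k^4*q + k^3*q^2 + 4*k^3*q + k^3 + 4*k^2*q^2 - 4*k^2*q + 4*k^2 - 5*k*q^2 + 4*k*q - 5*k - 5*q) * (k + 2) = k^5*q + k^4*q^2 + 6*k^4*q + k^4 + 6*k^3*q^2 + 4*k^3*q + 6*k^3 + 3*k^2*q^2 - 4*k^2*q + 3*k^2 - 10*k*q^2 + 3*k*q - 10*k - 10*q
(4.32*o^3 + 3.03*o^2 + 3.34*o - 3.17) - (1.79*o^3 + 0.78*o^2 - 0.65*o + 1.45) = 2.53*o^3 + 2.25*o^2 + 3.99*o - 4.62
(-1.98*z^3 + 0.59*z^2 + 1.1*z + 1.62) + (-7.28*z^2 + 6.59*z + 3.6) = -1.98*z^3 - 6.69*z^2 + 7.69*z + 5.22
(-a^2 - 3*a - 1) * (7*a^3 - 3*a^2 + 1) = -7*a^5 - 18*a^4 + 2*a^3 + 2*a^2 - 3*a - 1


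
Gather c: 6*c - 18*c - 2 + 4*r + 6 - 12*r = -12*c - 8*r + 4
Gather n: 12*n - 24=12*n - 24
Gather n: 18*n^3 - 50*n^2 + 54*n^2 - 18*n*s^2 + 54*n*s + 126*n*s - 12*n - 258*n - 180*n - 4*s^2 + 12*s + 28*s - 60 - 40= 18*n^3 + 4*n^2 + n*(-18*s^2 + 180*s - 450) - 4*s^2 + 40*s - 100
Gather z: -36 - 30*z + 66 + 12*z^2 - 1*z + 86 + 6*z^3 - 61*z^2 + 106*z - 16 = 6*z^3 - 49*z^2 + 75*z + 100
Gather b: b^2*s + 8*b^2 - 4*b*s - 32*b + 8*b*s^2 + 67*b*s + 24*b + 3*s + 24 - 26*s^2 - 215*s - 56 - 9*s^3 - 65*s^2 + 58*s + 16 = b^2*(s + 8) + b*(8*s^2 + 63*s - 8) - 9*s^3 - 91*s^2 - 154*s - 16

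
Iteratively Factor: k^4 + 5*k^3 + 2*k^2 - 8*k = (k + 2)*(k^3 + 3*k^2 - 4*k) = (k - 1)*(k + 2)*(k^2 + 4*k) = k*(k - 1)*(k + 2)*(k + 4)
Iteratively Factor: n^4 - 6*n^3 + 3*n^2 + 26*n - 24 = (n - 4)*(n^3 - 2*n^2 - 5*n + 6) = (n - 4)*(n - 3)*(n^2 + n - 2) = (n - 4)*(n - 3)*(n + 2)*(n - 1)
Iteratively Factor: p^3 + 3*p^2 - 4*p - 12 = (p + 3)*(p^2 - 4) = (p - 2)*(p + 3)*(p + 2)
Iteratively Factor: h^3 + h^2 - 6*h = (h - 2)*(h^2 + 3*h) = h*(h - 2)*(h + 3)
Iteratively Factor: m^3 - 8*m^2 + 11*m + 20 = (m + 1)*(m^2 - 9*m + 20) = (m - 5)*(m + 1)*(m - 4)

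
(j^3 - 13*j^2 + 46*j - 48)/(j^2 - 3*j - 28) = (-j^3 + 13*j^2 - 46*j + 48)/(-j^2 + 3*j + 28)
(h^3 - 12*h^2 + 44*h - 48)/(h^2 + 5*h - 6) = (h^3 - 12*h^2 + 44*h - 48)/(h^2 + 5*h - 6)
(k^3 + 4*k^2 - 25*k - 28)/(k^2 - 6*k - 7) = (k^2 + 3*k - 28)/(k - 7)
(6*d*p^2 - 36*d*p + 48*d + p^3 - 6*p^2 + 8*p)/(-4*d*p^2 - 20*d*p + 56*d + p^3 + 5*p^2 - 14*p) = (6*d*p - 24*d + p^2 - 4*p)/(-4*d*p - 28*d + p^2 + 7*p)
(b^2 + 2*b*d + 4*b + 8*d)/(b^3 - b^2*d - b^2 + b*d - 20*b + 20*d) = (b + 2*d)/(b^2 - b*d - 5*b + 5*d)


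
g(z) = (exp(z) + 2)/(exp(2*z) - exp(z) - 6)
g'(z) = (exp(z) + 2)*(-2*exp(2*z) + exp(z))/(exp(2*z) - exp(z) - 6)^2 + exp(z)/(exp(2*z) - exp(z) - 6)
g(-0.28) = -0.45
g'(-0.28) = -0.15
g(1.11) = 29.10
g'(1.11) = -2570.40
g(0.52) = -0.76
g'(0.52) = -0.97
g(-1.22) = -0.37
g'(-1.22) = -0.04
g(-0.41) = -0.43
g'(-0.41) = -0.12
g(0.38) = -0.65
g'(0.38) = -0.62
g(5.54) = 0.00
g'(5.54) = -0.00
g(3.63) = 0.03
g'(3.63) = -0.03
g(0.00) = -0.50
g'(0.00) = -0.25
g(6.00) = 0.00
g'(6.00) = 0.00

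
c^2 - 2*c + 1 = (c - 1)^2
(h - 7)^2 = h^2 - 14*h + 49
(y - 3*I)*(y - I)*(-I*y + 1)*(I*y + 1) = y^4 - 4*I*y^3 - 2*y^2 - 4*I*y - 3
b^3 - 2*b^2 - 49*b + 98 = (b - 7)*(b - 2)*(b + 7)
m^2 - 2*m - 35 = (m - 7)*(m + 5)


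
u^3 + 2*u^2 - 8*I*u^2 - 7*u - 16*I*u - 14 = (u + 2)*(u - 7*I)*(u - I)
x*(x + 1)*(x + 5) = x^3 + 6*x^2 + 5*x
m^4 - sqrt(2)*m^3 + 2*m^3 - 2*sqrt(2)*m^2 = m^2*(m + 2)*(m - sqrt(2))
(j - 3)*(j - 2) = j^2 - 5*j + 6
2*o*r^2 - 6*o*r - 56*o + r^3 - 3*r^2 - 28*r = (2*o + r)*(r - 7)*(r + 4)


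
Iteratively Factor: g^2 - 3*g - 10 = (g - 5)*(g + 2)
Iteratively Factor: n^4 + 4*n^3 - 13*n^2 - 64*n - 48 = (n - 4)*(n^3 + 8*n^2 + 19*n + 12) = (n - 4)*(n + 4)*(n^2 + 4*n + 3) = (n - 4)*(n + 3)*(n + 4)*(n + 1)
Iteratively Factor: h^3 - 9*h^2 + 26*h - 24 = (h - 4)*(h^2 - 5*h + 6) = (h - 4)*(h - 3)*(h - 2)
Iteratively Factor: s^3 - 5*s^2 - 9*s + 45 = (s - 3)*(s^2 - 2*s - 15) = (s - 5)*(s - 3)*(s + 3)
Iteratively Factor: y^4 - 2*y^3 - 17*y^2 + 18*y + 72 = (y + 3)*(y^3 - 5*y^2 - 2*y + 24) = (y - 3)*(y + 3)*(y^2 - 2*y - 8) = (y - 3)*(y + 2)*(y + 3)*(y - 4)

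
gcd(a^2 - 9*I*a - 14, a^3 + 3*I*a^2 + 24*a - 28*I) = a - 2*I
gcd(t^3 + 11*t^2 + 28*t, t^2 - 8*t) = t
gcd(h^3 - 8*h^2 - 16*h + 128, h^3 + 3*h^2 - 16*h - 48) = h^2 - 16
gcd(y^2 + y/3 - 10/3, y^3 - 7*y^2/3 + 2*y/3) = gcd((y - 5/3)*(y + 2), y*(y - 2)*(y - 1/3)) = 1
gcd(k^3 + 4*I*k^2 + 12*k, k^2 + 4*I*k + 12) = k^2 + 4*I*k + 12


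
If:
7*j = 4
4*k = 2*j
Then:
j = 4/7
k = 2/7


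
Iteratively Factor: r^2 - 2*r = (r - 2)*(r)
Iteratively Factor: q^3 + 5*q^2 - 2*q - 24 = (q + 3)*(q^2 + 2*q - 8) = (q + 3)*(q + 4)*(q - 2)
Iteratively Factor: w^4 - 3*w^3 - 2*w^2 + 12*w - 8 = (w - 2)*(w^3 - w^2 - 4*w + 4) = (w - 2)*(w + 2)*(w^2 - 3*w + 2) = (w - 2)^2*(w + 2)*(w - 1)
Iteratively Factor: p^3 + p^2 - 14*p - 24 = (p + 2)*(p^2 - p - 12) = (p + 2)*(p + 3)*(p - 4)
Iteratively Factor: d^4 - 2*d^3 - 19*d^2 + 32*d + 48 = (d - 4)*(d^3 + 2*d^2 - 11*d - 12) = (d - 4)*(d - 3)*(d^2 + 5*d + 4) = (d - 4)*(d - 3)*(d + 4)*(d + 1)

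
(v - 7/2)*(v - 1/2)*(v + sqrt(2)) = v^3 - 4*v^2 + sqrt(2)*v^2 - 4*sqrt(2)*v + 7*v/4 + 7*sqrt(2)/4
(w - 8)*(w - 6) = w^2 - 14*w + 48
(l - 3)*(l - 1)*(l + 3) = l^3 - l^2 - 9*l + 9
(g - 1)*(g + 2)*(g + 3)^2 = g^4 + 7*g^3 + 13*g^2 - 3*g - 18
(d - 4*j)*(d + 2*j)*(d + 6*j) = d^3 + 4*d^2*j - 20*d*j^2 - 48*j^3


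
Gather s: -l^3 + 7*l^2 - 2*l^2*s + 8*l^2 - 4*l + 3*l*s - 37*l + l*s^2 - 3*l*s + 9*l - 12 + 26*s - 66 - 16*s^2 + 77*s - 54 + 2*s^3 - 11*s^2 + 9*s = -l^3 + 15*l^2 - 32*l + 2*s^3 + s^2*(l - 27) + s*(112 - 2*l^2) - 132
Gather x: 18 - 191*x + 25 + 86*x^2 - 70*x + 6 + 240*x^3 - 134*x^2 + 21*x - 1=240*x^3 - 48*x^2 - 240*x + 48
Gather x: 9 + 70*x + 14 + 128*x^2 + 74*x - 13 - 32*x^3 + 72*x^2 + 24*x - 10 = -32*x^3 + 200*x^2 + 168*x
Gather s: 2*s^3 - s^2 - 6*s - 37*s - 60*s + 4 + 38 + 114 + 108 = 2*s^3 - s^2 - 103*s + 264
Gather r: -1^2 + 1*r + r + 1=2*r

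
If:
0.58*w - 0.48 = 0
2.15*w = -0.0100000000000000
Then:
No Solution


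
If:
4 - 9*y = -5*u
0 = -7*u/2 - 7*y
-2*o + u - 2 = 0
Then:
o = -23/19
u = -8/19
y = 4/19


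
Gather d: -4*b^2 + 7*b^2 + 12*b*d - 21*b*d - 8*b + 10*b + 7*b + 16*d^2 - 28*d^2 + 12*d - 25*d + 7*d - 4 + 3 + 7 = 3*b^2 + 9*b - 12*d^2 + d*(-9*b - 6) + 6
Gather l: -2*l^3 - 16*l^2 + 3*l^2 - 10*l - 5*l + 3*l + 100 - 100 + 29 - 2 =-2*l^3 - 13*l^2 - 12*l + 27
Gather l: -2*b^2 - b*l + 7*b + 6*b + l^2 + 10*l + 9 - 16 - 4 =-2*b^2 + 13*b + l^2 + l*(10 - b) - 11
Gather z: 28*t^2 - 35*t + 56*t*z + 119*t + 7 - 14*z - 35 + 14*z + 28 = 28*t^2 + 56*t*z + 84*t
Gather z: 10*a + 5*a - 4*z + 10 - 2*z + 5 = 15*a - 6*z + 15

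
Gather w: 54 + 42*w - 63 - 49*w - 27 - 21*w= -28*w - 36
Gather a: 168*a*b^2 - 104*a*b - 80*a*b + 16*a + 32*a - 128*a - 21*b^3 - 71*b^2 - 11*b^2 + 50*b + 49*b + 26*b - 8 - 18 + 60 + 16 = a*(168*b^2 - 184*b - 80) - 21*b^3 - 82*b^2 + 125*b + 50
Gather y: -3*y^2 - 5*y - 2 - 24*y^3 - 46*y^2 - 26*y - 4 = -24*y^3 - 49*y^2 - 31*y - 6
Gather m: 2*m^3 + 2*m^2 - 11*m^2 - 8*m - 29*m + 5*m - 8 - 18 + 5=2*m^3 - 9*m^2 - 32*m - 21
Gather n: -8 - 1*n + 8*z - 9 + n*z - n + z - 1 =n*(z - 2) + 9*z - 18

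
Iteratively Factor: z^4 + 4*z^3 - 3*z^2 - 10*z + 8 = (z - 1)*(z^3 + 5*z^2 + 2*z - 8) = (z - 1)^2*(z^2 + 6*z + 8) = (z - 1)^2*(z + 2)*(z + 4)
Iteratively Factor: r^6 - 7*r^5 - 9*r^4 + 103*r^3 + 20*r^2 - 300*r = (r + 3)*(r^5 - 10*r^4 + 21*r^3 + 40*r^2 - 100*r) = (r - 5)*(r + 3)*(r^4 - 5*r^3 - 4*r^2 + 20*r) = (r - 5)*(r - 2)*(r + 3)*(r^3 - 3*r^2 - 10*r) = r*(r - 5)*(r - 2)*(r + 3)*(r^2 - 3*r - 10) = r*(r - 5)^2*(r - 2)*(r + 3)*(r + 2)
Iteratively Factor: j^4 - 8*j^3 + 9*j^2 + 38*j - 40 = (j - 5)*(j^3 - 3*j^2 - 6*j + 8) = (j - 5)*(j - 1)*(j^2 - 2*j - 8) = (j - 5)*(j - 1)*(j + 2)*(j - 4)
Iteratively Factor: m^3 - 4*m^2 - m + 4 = (m + 1)*(m^2 - 5*m + 4) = (m - 1)*(m + 1)*(m - 4)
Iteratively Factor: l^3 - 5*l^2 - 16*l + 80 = (l - 4)*(l^2 - l - 20) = (l - 5)*(l - 4)*(l + 4)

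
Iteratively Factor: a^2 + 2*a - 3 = (a + 3)*(a - 1)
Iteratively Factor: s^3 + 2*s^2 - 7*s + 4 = (s - 1)*(s^2 + 3*s - 4) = (s - 1)^2*(s + 4)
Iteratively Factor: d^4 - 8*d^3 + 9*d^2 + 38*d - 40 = (d - 1)*(d^3 - 7*d^2 + 2*d + 40) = (d - 5)*(d - 1)*(d^2 - 2*d - 8) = (d - 5)*(d - 1)*(d + 2)*(d - 4)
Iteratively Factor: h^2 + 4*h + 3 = (h + 1)*(h + 3)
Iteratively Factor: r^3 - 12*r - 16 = (r + 2)*(r^2 - 2*r - 8) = (r - 4)*(r + 2)*(r + 2)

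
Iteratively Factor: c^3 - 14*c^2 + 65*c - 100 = (c - 5)*(c^2 - 9*c + 20) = (c - 5)^2*(c - 4)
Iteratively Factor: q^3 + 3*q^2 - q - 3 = (q + 1)*(q^2 + 2*q - 3) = (q + 1)*(q + 3)*(q - 1)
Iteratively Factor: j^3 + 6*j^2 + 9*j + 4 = (j + 4)*(j^2 + 2*j + 1) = (j + 1)*(j + 4)*(j + 1)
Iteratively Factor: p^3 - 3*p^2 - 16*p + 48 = (p - 4)*(p^2 + p - 12) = (p - 4)*(p + 4)*(p - 3)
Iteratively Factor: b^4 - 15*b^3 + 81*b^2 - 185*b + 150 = (b - 5)*(b^3 - 10*b^2 + 31*b - 30) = (b - 5)*(b - 2)*(b^2 - 8*b + 15) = (b - 5)*(b - 3)*(b - 2)*(b - 5)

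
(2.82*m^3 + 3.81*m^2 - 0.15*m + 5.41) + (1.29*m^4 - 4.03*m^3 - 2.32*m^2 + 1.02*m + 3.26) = 1.29*m^4 - 1.21*m^3 + 1.49*m^2 + 0.87*m + 8.67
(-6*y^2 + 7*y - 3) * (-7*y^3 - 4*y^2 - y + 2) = 42*y^5 - 25*y^4 - y^3 - 7*y^2 + 17*y - 6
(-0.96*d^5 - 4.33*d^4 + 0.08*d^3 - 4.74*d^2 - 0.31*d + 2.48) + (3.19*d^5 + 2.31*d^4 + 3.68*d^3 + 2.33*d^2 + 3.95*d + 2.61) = 2.23*d^5 - 2.02*d^4 + 3.76*d^3 - 2.41*d^2 + 3.64*d + 5.09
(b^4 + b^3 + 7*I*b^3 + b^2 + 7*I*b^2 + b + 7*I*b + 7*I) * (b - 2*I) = b^5 + b^4 + 5*I*b^4 + 15*b^3 + 5*I*b^3 + 15*b^2 + 5*I*b^2 + 14*b + 5*I*b + 14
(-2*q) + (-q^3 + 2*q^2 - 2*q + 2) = -q^3 + 2*q^2 - 4*q + 2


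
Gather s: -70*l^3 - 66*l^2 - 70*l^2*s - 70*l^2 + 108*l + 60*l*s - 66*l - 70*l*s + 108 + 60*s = -70*l^3 - 136*l^2 + 42*l + s*(-70*l^2 - 10*l + 60) + 108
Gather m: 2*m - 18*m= -16*m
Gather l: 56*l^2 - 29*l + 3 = 56*l^2 - 29*l + 3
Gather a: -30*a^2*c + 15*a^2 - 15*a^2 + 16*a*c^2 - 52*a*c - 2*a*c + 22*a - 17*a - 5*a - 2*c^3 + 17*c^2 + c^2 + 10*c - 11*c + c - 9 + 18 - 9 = -30*a^2*c + a*(16*c^2 - 54*c) - 2*c^3 + 18*c^2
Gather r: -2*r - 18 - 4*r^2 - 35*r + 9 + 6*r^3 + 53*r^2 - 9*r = 6*r^3 + 49*r^2 - 46*r - 9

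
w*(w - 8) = w^2 - 8*w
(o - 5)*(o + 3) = o^2 - 2*o - 15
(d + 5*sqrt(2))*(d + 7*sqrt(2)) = d^2 + 12*sqrt(2)*d + 70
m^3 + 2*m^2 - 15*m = m*(m - 3)*(m + 5)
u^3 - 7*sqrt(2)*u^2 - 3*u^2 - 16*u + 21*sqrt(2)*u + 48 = (u - 3)*(u - 8*sqrt(2))*(u + sqrt(2))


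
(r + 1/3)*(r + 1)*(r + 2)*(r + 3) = r^4 + 19*r^3/3 + 13*r^2 + 29*r/3 + 2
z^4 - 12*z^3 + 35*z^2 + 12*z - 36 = (z - 6)^2*(z - 1)*(z + 1)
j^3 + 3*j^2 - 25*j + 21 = (j - 3)*(j - 1)*(j + 7)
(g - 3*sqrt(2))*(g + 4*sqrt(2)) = g^2 + sqrt(2)*g - 24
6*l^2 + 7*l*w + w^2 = (l + w)*(6*l + w)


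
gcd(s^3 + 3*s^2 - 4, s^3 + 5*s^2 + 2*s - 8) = s^2 + s - 2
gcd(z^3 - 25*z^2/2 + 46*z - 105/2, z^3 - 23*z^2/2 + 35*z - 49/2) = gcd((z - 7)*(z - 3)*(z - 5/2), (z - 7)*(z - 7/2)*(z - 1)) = z - 7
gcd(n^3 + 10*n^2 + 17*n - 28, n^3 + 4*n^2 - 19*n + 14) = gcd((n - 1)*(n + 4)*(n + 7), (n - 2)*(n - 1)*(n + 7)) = n^2 + 6*n - 7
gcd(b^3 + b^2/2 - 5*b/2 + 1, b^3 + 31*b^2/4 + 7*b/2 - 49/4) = b - 1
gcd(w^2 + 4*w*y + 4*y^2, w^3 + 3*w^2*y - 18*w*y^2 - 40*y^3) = w + 2*y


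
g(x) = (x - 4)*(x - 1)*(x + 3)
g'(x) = (x - 4)*(x - 1) + (x - 4)*(x + 3) + (x - 1)*(x + 3) = 3*x^2 - 4*x - 11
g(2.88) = -12.38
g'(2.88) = 2.36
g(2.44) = -12.22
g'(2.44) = -2.90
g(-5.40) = -144.38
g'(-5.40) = 98.08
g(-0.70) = 18.38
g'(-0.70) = -6.73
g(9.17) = 514.05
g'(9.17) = 204.59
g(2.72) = -12.59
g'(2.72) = 0.32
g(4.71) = 20.31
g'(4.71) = 36.71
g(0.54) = 5.63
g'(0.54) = -12.29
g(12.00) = 1320.00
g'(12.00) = 373.00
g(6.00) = 90.00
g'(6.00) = 73.00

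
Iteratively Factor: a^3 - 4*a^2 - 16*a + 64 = (a - 4)*(a^2 - 16) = (a - 4)*(a + 4)*(a - 4)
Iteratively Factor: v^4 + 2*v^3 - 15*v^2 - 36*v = (v + 3)*(v^3 - v^2 - 12*v) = v*(v + 3)*(v^2 - v - 12) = v*(v - 4)*(v + 3)*(v + 3)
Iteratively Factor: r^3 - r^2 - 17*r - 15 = (r + 1)*(r^2 - 2*r - 15) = (r + 1)*(r + 3)*(r - 5)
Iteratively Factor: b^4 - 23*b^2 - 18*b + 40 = (b - 5)*(b^3 + 5*b^2 + 2*b - 8) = (b - 5)*(b - 1)*(b^2 + 6*b + 8) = (b - 5)*(b - 1)*(b + 2)*(b + 4)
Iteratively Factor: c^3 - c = (c)*(c^2 - 1) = c*(c - 1)*(c + 1)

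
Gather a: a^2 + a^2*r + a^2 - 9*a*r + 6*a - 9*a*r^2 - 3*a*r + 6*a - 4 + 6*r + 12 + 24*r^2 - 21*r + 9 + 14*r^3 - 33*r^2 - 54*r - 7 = a^2*(r + 2) + a*(-9*r^2 - 12*r + 12) + 14*r^3 - 9*r^2 - 69*r + 10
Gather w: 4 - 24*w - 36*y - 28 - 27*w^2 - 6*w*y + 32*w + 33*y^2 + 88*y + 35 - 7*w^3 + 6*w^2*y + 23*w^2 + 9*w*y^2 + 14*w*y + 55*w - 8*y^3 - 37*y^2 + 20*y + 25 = -7*w^3 + w^2*(6*y - 4) + w*(9*y^2 + 8*y + 63) - 8*y^3 - 4*y^2 + 72*y + 36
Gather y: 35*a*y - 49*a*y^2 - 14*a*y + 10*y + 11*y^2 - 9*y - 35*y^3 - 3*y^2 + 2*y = -35*y^3 + y^2*(8 - 49*a) + y*(21*a + 3)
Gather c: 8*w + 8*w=16*w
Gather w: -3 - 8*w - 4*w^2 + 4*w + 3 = -4*w^2 - 4*w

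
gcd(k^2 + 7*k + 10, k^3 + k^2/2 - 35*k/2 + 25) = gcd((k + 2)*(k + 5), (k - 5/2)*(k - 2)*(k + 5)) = k + 5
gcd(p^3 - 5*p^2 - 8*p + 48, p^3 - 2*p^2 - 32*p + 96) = p^2 - 8*p + 16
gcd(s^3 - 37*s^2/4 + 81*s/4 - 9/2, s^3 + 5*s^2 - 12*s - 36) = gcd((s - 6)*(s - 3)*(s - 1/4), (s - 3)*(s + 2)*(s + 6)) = s - 3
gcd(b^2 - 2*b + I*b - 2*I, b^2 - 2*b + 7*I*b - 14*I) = b - 2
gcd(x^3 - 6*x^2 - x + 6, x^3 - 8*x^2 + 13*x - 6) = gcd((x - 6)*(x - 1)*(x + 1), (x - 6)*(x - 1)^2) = x^2 - 7*x + 6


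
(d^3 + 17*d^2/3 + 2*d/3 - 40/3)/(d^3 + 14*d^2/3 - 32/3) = (d + 5)/(d + 4)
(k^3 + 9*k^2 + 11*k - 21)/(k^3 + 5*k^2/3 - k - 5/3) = 3*(k^2 + 10*k + 21)/(3*k^2 + 8*k + 5)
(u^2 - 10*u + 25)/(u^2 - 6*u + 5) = (u - 5)/(u - 1)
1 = 1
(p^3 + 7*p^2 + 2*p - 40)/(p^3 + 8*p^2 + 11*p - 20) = (p - 2)/(p - 1)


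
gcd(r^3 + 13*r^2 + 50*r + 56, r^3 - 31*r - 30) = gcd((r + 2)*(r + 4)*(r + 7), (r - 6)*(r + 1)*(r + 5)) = 1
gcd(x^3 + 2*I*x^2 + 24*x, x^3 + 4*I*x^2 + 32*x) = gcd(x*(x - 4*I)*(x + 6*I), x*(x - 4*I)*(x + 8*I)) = x^2 - 4*I*x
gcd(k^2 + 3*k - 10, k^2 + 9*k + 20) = k + 5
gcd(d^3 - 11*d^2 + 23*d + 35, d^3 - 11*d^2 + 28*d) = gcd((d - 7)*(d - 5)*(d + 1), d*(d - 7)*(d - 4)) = d - 7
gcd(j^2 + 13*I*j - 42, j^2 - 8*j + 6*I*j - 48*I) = j + 6*I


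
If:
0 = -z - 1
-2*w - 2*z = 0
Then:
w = 1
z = -1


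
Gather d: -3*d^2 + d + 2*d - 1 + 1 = -3*d^2 + 3*d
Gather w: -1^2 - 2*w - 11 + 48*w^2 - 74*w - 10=48*w^2 - 76*w - 22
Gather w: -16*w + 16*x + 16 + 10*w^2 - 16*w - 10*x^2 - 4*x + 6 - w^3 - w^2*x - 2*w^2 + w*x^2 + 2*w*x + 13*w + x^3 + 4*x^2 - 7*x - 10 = -w^3 + w^2*(8 - x) + w*(x^2 + 2*x - 19) + x^3 - 6*x^2 + 5*x + 12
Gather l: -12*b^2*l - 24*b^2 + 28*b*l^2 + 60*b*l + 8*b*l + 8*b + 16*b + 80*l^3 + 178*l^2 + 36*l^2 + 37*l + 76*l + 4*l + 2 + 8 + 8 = -24*b^2 + 24*b + 80*l^3 + l^2*(28*b + 214) + l*(-12*b^2 + 68*b + 117) + 18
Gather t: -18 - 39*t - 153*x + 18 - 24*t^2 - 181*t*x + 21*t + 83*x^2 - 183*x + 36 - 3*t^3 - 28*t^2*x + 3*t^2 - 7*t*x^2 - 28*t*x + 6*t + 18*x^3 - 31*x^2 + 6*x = -3*t^3 + t^2*(-28*x - 21) + t*(-7*x^2 - 209*x - 12) + 18*x^3 + 52*x^2 - 330*x + 36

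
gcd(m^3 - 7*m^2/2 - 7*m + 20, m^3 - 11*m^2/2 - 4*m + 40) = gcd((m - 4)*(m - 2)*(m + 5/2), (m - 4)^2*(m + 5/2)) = m^2 - 3*m/2 - 10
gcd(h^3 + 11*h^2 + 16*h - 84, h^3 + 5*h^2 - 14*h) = h^2 + 5*h - 14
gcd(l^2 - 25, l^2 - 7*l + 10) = l - 5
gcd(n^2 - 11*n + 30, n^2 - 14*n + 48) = n - 6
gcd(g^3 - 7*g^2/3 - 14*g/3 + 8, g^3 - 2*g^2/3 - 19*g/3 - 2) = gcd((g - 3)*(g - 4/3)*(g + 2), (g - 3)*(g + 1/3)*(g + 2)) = g^2 - g - 6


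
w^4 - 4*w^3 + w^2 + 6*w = w*(w - 3)*(w - 2)*(w + 1)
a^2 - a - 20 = (a - 5)*(a + 4)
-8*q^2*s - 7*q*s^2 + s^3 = s*(-8*q + s)*(q + s)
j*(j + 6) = j^2 + 6*j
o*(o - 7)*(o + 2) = o^3 - 5*o^2 - 14*o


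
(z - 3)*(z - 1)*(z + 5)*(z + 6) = z^4 + 7*z^3 - 11*z^2 - 87*z + 90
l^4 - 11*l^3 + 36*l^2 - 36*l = l*(l - 6)*(l - 3)*(l - 2)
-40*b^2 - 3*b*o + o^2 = (-8*b + o)*(5*b + o)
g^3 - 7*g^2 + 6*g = g*(g - 6)*(g - 1)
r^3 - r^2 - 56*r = r*(r - 8)*(r + 7)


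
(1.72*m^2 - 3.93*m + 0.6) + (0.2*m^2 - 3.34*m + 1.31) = 1.92*m^2 - 7.27*m + 1.91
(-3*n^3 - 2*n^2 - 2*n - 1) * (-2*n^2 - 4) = 6*n^5 + 4*n^4 + 16*n^3 + 10*n^2 + 8*n + 4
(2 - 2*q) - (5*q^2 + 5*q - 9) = -5*q^2 - 7*q + 11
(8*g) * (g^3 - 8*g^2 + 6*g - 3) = 8*g^4 - 64*g^3 + 48*g^2 - 24*g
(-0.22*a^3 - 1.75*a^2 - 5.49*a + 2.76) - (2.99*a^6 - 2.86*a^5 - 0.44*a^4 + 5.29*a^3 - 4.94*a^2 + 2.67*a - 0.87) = -2.99*a^6 + 2.86*a^5 + 0.44*a^4 - 5.51*a^3 + 3.19*a^2 - 8.16*a + 3.63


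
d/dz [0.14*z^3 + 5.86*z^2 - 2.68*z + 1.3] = 0.42*z^2 + 11.72*z - 2.68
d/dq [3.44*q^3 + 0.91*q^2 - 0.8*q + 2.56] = 10.32*q^2 + 1.82*q - 0.8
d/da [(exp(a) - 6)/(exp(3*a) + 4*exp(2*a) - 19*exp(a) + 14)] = (-(exp(a) - 6)*(3*exp(2*a) + 8*exp(a) - 19) + exp(3*a) + 4*exp(2*a) - 19*exp(a) + 14)*exp(a)/(exp(3*a) + 4*exp(2*a) - 19*exp(a) + 14)^2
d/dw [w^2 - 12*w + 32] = 2*w - 12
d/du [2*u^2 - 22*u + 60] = 4*u - 22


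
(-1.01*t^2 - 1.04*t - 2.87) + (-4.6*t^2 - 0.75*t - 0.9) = -5.61*t^2 - 1.79*t - 3.77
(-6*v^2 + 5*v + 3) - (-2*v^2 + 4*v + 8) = -4*v^2 + v - 5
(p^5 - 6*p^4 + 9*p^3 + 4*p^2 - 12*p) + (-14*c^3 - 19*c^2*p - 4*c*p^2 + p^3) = -14*c^3 - 19*c^2*p - 4*c*p^2 + p^5 - 6*p^4 + 10*p^3 + 4*p^2 - 12*p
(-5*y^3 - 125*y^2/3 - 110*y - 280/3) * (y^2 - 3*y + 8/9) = -5*y^5 - 80*y^4/3 + 95*y^3/9 + 5390*y^2/27 + 1640*y/9 - 2240/27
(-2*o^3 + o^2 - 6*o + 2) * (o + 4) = -2*o^4 - 7*o^3 - 2*o^2 - 22*o + 8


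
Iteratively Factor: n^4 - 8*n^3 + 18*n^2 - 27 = (n - 3)*(n^3 - 5*n^2 + 3*n + 9) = (n - 3)^2*(n^2 - 2*n - 3) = (n - 3)^3*(n + 1)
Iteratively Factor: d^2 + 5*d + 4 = (d + 1)*(d + 4)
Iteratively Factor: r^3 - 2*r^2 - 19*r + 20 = (r - 1)*(r^2 - r - 20) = (r - 5)*(r - 1)*(r + 4)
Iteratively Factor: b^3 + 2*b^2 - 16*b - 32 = (b + 4)*(b^2 - 2*b - 8) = (b + 2)*(b + 4)*(b - 4)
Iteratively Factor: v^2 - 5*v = (v)*(v - 5)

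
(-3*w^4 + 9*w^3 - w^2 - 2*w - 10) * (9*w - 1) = -27*w^5 + 84*w^4 - 18*w^3 - 17*w^2 - 88*w + 10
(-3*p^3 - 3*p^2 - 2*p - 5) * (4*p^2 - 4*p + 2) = -12*p^5 - 2*p^3 - 18*p^2 + 16*p - 10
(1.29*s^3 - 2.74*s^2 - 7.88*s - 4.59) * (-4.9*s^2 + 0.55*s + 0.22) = -6.321*s^5 + 14.1355*s^4 + 37.3888*s^3 + 17.5542*s^2 - 4.2581*s - 1.0098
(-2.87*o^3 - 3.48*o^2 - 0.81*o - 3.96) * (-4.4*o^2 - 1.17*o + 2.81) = 12.628*o^5 + 18.6699*o^4 - 0.4291*o^3 + 8.5929*o^2 + 2.3571*o - 11.1276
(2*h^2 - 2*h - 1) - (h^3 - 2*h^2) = -h^3 + 4*h^2 - 2*h - 1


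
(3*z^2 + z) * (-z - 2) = -3*z^3 - 7*z^2 - 2*z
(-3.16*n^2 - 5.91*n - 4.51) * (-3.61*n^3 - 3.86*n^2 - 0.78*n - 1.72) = 11.4076*n^5 + 33.5327*n^4 + 41.5585*n^3 + 27.4536*n^2 + 13.683*n + 7.7572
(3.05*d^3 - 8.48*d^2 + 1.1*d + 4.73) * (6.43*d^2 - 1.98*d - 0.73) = 19.6115*d^5 - 60.5654*d^4 + 21.6369*d^3 + 34.4263*d^2 - 10.1684*d - 3.4529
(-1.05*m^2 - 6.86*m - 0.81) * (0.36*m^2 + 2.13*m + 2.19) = -0.378*m^4 - 4.7061*m^3 - 17.2029*m^2 - 16.7487*m - 1.7739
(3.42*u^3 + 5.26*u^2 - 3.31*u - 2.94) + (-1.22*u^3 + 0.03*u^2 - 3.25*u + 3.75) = 2.2*u^3 + 5.29*u^2 - 6.56*u + 0.81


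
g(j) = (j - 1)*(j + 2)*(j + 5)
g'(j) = (j - 1)*(j + 2) + (j - 1)*(j + 5) + (j + 2)*(j + 5) = 3*j^2 + 12*j + 3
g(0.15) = -9.41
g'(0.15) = 4.87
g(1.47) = 10.55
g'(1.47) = 27.12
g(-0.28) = -10.39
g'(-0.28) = -0.12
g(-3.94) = 10.16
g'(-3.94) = 2.29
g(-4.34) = 8.25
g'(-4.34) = 7.43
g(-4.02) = 9.94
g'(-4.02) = 3.24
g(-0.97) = -8.18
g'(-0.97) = -5.82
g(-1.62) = -3.37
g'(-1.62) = -8.57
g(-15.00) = -2080.00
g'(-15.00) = 498.00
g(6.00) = 440.00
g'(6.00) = 183.00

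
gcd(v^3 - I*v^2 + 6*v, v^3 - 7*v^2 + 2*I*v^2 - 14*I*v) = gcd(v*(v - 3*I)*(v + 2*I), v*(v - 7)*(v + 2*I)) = v^2 + 2*I*v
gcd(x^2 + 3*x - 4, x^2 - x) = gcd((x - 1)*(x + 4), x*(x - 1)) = x - 1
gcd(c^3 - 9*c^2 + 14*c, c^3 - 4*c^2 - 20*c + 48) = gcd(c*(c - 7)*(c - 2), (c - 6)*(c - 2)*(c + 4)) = c - 2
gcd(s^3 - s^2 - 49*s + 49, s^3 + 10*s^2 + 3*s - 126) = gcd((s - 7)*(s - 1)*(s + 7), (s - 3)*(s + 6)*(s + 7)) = s + 7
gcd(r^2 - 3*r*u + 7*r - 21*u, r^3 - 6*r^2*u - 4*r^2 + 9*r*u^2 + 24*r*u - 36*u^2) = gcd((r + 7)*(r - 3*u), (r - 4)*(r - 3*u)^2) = r - 3*u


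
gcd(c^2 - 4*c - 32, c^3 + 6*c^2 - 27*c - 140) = c + 4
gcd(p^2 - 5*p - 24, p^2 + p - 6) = p + 3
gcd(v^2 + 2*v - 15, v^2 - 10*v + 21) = v - 3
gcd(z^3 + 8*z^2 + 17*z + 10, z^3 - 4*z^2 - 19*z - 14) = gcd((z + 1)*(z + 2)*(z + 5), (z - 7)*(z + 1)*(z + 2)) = z^2 + 3*z + 2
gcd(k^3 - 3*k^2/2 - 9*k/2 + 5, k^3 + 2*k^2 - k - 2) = k^2 + k - 2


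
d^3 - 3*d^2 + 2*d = d*(d - 2)*(d - 1)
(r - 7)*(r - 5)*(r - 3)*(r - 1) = r^4 - 16*r^3 + 86*r^2 - 176*r + 105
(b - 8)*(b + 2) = b^2 - 6*b - 16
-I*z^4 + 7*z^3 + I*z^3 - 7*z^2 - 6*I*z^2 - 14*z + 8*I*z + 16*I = (z - 2)*(z - I)*(z + 8*I)*(-I*z - I)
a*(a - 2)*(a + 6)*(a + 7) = a^4 + 11*a^3 + 16*a^2 - 84*a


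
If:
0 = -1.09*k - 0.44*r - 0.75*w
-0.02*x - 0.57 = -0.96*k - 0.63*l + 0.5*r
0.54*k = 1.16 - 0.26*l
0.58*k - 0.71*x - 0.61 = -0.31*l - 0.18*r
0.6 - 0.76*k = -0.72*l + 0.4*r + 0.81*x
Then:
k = 0.15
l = 4.14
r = 4.29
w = -2.74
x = 2.16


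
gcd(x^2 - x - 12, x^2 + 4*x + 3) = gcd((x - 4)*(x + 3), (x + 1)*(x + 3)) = x + 3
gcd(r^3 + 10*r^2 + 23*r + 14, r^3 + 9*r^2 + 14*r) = r^2 + 9*r + 14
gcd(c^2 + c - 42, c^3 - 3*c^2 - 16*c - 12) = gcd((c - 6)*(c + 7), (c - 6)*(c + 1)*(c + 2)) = c - 6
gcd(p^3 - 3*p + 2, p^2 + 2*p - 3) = p - 1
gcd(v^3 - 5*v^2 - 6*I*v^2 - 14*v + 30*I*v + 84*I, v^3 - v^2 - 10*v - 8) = v + 2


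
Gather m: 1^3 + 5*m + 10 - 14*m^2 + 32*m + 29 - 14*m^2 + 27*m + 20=-28*m^2 + 64*m + 60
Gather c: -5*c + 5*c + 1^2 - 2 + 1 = 0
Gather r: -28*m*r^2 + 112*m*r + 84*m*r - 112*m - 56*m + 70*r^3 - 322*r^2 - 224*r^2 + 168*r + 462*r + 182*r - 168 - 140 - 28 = -168*m + 70*r^3 + r^2*(-28*m - 546) + r*(196*m + 812) - 336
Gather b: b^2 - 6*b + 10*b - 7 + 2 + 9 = b^2 + 4*b + 4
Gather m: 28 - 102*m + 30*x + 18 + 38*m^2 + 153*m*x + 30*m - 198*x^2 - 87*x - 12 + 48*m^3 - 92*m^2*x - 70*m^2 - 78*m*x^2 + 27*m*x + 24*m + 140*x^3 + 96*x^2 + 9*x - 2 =48*m^3 + m^2*(-92*x - 32) + m*(-78*x^2 + 180*x - 48) + 140*x^3 - 102*x^2 - 48*x + 32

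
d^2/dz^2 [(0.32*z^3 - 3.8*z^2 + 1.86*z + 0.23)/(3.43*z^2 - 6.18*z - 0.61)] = (3.5527136788005e-15*z^5 - 91.5526040000001*z^3 - 24.2308620000001*z^2 - 5.18791199999998*z + 1.679346)/(40.353607*z^6 - 218.121246*z^5 + 371.470029*z^4 - 158.446548*z^3 - 66.063183*z^2 - 6.898734*z - 0.226981)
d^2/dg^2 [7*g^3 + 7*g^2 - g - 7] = 42*g + 14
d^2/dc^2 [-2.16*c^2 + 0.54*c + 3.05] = -4.32000000000000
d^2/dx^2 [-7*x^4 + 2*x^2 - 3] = 4 - 84*x^2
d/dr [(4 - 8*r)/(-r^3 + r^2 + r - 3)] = 4*(-4*r^3 + 5*r^2 - 2*r + 5)/(r^6 - 2*r^5 - r^4 + 8*r^3 - 5*r^2 - 6*r + 9)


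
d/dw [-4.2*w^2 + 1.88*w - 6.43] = 1.88 - 8.4*w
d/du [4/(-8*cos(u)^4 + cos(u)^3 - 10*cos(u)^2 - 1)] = 4*(-32*cos(u)^2 + 3*cos(u) - 20)*sin(u)*cos(u)/(8*cos(u)^4 - cos(u)^3 + 10*cos(u)^2 + 1)^2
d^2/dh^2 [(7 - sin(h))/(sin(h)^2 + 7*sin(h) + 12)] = (sin(h)^5 - 35*sin(h)^4 - 221*sin(h)^3 - 49*sin(h)^2 + 1098*sin(h) + 686)/(sin(h)^2 + 7*sin(h) + 12)^3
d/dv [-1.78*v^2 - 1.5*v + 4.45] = -3.56*v - 1.5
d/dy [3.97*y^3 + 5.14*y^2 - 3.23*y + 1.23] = 11.91*y^2 + 10.28*y - 3.23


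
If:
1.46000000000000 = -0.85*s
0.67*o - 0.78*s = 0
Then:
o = -2.00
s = -1.72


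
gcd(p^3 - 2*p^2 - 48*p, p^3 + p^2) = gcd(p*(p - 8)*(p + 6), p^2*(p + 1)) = p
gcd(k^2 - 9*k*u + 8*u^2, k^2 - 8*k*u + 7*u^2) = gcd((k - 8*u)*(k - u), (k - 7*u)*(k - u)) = -k + u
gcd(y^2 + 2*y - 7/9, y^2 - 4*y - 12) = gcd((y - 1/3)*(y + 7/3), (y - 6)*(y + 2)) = 1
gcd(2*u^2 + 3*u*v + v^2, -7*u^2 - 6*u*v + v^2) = u + v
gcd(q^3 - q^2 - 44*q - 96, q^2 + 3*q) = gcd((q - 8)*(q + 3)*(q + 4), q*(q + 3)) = q + 3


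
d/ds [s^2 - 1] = 2*s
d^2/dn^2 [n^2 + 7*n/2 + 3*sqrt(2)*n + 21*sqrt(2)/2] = 2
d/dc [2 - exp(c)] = -exp(c)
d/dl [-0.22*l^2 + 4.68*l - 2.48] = 4.68 - 0.44*l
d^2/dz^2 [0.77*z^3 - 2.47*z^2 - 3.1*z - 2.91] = 4.62*z - 4.94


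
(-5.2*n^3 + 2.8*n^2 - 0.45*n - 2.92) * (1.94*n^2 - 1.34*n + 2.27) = -10.088*n^5 + 12.4*n^4 - 16.429*n^3 + 1.2942*n^2 + 2.8913*n - 6.6284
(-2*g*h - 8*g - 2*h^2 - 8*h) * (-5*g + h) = 10*g^2*h + 40*g^2 + 8*g*h^2 + 32*g*h - 2*h^3 - 8*h^2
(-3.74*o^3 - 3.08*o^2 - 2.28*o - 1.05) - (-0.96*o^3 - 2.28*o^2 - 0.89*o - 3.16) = -2.78*o^3 - 0.8*o^2 - 1.39*o + 2.11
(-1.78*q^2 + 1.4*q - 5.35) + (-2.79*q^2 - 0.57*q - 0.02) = -4.57*q^2 + 0.83*q - 5.37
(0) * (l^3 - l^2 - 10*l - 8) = 0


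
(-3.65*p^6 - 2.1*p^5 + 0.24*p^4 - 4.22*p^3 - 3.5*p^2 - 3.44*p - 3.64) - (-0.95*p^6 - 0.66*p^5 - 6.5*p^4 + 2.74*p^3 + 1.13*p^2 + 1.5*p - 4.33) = -2.7*p^6 - 1.44*p^5 + 6.74*p^4 - 6.96*p^3 - 4.63*p^2 - 4.94*p + 0.69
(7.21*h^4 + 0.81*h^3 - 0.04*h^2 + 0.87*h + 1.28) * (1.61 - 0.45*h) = -3.2445*h^5 + 11.2436*h^4 + 1.3221*h^3 - 0.4559*h^2 + 0.8247*h + 2.0608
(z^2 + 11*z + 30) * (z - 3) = z^3 + 8*z^2 - 3*z - 90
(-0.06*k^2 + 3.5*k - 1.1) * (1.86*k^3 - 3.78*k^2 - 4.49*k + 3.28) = -0.1116*k^5 + 6.7368*k^4 - 15.0066*k^3 - 11.7538*k^2 + 16.419*k - 3.608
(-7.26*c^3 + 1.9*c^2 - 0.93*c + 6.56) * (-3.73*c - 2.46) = 27.0798*c^4 + 10.7726*c^3 - 1.2051*c^2 - 22.181*c - 16.1376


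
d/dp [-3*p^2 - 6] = -6*p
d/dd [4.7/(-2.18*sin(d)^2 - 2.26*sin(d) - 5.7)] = (20.492*sin(d) + 10.622)*cos(d)/(2.18*sin(d)^2 + 2.26*sin(d) + 5.7)^2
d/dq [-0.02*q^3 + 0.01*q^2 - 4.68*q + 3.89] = -0.06*q^2 + 0.02*q - 4.68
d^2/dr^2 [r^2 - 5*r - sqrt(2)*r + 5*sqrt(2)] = 2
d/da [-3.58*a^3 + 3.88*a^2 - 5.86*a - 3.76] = -10.74*a^2 + 7.76*a - 5.86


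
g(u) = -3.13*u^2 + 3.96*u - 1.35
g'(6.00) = -33.60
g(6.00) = -90.27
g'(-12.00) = 79.08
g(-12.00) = -499.59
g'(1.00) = -2.30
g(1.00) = -0.52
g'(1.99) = -8.50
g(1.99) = -5.86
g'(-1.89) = 15.79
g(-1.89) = -20.02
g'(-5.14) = 36.14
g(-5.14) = -104.40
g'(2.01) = -8.62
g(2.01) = -6.04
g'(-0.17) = 5.02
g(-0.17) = -2.11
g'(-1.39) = 12.66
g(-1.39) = -12.90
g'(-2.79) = 21.43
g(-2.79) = -36.76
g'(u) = 3.96 - 6.26*u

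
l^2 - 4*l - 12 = (l - 6)*(l + 2)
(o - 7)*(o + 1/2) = o^2 - 13*o/2 - 7/2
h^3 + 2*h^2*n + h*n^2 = h*(h + n)^2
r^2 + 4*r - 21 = (r - 3)*(r + 7)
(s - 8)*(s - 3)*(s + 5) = s^3 - 6*s^2 - 31*s + 120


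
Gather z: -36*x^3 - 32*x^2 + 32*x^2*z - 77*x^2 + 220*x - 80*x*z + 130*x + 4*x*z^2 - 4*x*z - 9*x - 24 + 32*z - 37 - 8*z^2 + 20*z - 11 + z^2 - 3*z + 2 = -36*x^3 - 109*x^2 + 341*x + z^2*(4*x - 7) + z*(32*x^2 - 84*x + 49) - 70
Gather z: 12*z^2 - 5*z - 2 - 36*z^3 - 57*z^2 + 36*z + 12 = -36*z^3 - 45*z^2 + 31*z + 10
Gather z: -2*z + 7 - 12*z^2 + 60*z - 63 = -12*z^2 + 58*z - 56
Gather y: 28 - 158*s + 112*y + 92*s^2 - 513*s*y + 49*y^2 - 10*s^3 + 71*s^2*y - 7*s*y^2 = -10*s^3 + 92*s^2 - 158*s + y^2*(49 - 7*s) + y*(71*s^2 - 513*s + 112) + 28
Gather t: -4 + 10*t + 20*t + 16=30*t + 12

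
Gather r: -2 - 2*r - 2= -2*r - 4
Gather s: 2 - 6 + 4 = 0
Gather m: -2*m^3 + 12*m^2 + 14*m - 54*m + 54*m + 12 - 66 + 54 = -2*m^3 + 12*m^2 + 14*m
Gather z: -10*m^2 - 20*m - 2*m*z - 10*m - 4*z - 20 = -10*m^2 - 30*m + z*(-2*m - 4) - 20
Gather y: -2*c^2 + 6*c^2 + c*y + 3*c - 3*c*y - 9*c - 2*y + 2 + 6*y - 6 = 4*c^2 - 6*c + y*(4 - 2*c) - 4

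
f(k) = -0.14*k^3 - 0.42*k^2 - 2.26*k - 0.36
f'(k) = -0.42*k^2 - 0.84*k - 2.26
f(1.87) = -6.97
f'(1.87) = -5.30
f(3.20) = -16.48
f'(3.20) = -9.25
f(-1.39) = 2.35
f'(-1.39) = -1.90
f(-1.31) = 2.19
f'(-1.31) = -1.88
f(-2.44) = 4.69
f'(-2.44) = -2.71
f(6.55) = -72.52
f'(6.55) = -25.78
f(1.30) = -4.32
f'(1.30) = -4.06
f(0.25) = -0.95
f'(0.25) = -2.50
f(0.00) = -0.36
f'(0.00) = -2.26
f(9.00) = -156.78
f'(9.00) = -43.84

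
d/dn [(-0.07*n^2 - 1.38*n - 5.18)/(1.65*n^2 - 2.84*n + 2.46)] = (2.4758*n^2 + 16.7496*n - 18.106)/(2.7225*n^4 - 9.372*n^3 + 16.1836*n^2 - 13.9728*n + 6.0516)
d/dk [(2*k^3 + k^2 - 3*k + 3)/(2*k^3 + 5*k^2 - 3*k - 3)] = 2*(4*k^4 - 12*k^2 - 18*k + 9)/(4*k^6 + 20*k^5 + 13*k^4 - 42*k^3 - 21*k^2 + 18*k + 9)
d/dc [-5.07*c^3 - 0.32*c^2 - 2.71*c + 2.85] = -15.21*c^2 - 0.64*c - 2.71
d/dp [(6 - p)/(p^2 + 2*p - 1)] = (-p^2 - 2*p + 2*(p - 6)*(p + 1) + 1)/(p^2 + 2*p - 1)^2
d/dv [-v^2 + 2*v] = 2 - 2*v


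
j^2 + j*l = j*(j + l)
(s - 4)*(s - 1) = s^2 - 5*s + 4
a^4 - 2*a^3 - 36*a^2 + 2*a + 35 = (a - 7)*(a - 1)*(a + 1)*(a + 5)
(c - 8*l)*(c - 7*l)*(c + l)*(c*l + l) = c^4*l - 14*c^3*l^2 + c^3*l + 41*c^2*l^3 - 14*c^2*l^2 + 56*c*l^4 + 41*c*l^3 + 56*l^4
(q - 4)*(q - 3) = q^2 - 7*q + 12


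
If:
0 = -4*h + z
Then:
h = z/4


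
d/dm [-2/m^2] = 4/m^3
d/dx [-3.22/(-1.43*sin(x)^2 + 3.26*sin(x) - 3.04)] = (10.4972 - 9.2092*sin(x))*cos(x)/(1.43*sin(x)^2 - 3.26*sin(x) + 3.04)^2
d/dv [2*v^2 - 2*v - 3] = 4*v - 2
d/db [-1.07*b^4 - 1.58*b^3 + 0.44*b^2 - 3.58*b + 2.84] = -4.28*b^3 - 4.74*b^2 + 0.88*b - 3.58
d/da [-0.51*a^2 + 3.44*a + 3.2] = 3.44 - 1.02*a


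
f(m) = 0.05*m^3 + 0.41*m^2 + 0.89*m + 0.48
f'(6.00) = 11.21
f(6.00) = 31.38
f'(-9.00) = 5.66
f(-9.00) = -10.77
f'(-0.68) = 0.40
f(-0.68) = 0.05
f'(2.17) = 3.38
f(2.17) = 4.85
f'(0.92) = 1.77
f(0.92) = 1.68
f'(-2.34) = -0.21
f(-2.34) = 0.00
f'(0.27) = 1.12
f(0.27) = 0.75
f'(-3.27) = -0.19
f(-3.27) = 0.21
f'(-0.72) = 0.38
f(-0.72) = 0.03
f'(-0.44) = 0.56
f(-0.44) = 0.16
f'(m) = 0.15*m^2 + 0.82*m + 0.89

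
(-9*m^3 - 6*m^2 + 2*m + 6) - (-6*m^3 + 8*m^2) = -3*m^3 - 14*m^2 + 2*m + 6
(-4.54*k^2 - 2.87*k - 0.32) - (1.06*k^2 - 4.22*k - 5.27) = -5.6*k^2 + 1.35*k + 4.95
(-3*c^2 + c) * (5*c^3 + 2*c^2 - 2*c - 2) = -15*c^5 - c^4 + 8*c^3 + 4*c^2 - 2*c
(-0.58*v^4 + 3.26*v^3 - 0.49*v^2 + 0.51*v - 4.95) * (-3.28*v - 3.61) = 1.9024*v^5 - 8.599*v^4 - 10.1614*v^3 + 0.0961000000000001*v^2 + 14.3949*v + 17.8695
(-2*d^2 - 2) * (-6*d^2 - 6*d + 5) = 12*d^4 + 12*d^3 + 2*d^2 + 12*d - 10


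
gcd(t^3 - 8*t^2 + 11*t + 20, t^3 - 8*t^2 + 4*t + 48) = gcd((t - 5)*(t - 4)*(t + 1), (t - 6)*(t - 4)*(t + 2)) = t - 4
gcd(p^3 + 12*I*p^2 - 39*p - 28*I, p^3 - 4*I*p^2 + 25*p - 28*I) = p + 4*I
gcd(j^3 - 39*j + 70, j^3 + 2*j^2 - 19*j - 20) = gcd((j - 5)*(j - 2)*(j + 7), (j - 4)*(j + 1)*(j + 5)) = 1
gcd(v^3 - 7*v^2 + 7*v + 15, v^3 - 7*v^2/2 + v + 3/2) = v - 3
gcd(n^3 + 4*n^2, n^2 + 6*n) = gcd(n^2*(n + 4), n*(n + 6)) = n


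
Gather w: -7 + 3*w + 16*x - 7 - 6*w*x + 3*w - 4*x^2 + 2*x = w*(6 - 6*x) - 4*x^2 + 18*x - 14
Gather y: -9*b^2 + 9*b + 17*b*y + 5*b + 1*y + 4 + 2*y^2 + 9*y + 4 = -9*b^2 + 14*b + 2*y^2 + y*(17*b + 10) + 8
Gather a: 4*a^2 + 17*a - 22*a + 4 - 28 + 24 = 4*a^2 - 5*a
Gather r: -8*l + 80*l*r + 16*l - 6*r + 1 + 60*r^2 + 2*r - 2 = 8*l + 60*r^2 + r*(80*l - 4) - 1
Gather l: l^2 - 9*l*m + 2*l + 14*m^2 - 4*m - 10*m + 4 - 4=l^2 + l*(2 - 9*m) + 14*m^2 - 14*m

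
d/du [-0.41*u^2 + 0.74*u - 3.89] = 0.74 - 0.82*u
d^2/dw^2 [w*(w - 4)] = 2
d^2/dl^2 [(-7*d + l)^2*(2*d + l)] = -24*d + 6*l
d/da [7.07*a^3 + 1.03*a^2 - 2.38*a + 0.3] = 21.21*a^2 + 2.06*a - 2.38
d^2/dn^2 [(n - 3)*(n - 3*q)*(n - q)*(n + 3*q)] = 12*n^2 - 6*n*q - 18*n - 18*q^2 + 6*q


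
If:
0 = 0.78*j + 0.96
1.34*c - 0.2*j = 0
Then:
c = -0.18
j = -1.23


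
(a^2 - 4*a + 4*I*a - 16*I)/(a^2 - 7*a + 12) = (a + 4*I)/(a - 3)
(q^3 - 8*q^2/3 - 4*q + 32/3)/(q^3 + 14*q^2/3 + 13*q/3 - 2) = (3*q^2 - 14*q + 16)/(3*q^2 + 8*q - 3)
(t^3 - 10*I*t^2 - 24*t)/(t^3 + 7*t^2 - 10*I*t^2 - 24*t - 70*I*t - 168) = t/(t + 7)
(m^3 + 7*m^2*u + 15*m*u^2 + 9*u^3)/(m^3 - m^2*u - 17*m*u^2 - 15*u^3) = (-m - 3*u)/(-m + 5*u)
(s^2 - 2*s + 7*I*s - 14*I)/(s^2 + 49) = (s - 2)/(s - 7*I)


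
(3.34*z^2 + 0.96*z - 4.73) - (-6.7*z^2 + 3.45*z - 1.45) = 10.04*z^2 - 2.49*z - 3.28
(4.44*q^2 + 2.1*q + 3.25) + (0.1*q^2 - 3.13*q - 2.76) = 4.54*q^2 - 1.03*q + 0.49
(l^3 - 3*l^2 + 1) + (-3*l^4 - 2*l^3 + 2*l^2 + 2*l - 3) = -3*l^4 - l^3 - l^2 + 2*l - 2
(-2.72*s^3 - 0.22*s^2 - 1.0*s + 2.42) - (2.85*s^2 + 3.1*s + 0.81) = -2.72*s^3 - 3.07*s^2 - 4.1*s + 1.61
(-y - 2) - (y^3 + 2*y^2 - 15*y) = -y^3 - 2*y^2 + 14*y - 2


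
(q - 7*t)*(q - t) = q^2 - 8*q*t + 7*t^2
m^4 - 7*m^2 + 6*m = m*(m - 2)*(m - 1)*(m + 3)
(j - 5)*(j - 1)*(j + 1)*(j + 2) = j^4 - 3*j^3 - 11*j^2 + 3*j + 10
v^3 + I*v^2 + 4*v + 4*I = (v - 2*I)*(v + I)*(v + 2*I)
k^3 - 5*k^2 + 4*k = k*(k - 4)*(k - 1)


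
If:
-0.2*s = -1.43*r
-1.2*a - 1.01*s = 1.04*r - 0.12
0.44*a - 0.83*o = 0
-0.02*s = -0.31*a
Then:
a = 0.01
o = 0.00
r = 0.01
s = 0.10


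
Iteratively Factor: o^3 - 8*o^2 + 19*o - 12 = (o - 3)*(o^2 - 5*o + 4) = (o - 3)*(o - 1)*(o - 4)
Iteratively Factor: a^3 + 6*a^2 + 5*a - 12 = (a + 3)*(a^2 + 3*a - 4) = (a - 1)*(a + 3)*(a + 4)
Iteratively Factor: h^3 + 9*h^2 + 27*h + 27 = (h + 3)*(h^2 + 6*h + 9) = (h + 3)^2*(h + 3)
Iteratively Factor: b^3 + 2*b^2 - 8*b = (b - 2)*(b^2 + 4*b) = b*(b - 2)*(b + 4)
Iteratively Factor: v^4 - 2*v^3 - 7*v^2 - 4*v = (v)*(v^3 - 2*v^2 - 7*v - 4) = v*(v + 1)*(v^2 - 3*v - 4) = v*(v - 4)*(v + 1)*(v + 1)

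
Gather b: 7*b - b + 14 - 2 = 6*b + 12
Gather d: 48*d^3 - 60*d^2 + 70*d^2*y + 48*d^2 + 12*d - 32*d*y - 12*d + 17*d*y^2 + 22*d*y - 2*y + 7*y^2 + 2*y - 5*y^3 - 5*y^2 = 48*d^3 + d^2*(70*y - 12) + d*(17*y^2 - 10*y) - 5*y^3 + 2*y^2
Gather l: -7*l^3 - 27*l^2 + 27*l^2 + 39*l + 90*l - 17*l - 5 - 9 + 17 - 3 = -7*l^3 + 112*l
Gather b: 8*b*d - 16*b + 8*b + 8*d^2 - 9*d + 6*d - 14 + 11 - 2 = b*(8*d - 8) + 8*d^2 - 3*d - 5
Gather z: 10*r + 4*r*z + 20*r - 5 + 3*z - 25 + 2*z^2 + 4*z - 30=30*r + 2*z^2 + z*(4*r + 7) - 60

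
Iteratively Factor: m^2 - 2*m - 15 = (m - 5)*(m + 3)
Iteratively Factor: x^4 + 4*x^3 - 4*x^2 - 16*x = (x + 2)*(x^3 + 2*x^2 - 8*x) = (x + 2)*(x + 4)*(x^2 - 2*x) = x*(x + 2)*(x + 4)*(x - 2)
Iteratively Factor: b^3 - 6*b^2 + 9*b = (b - 3)*(b^2 - 3*b) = (b - 3)^2*(b)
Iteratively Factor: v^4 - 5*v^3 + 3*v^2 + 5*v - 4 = (v - 1)*(v^3 - 4*v^2 - v + 4) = (v - 1)*(v + 1)*(v^2 - 5*v + 4) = (v - 1)^2*(v + 1)*(v - 4)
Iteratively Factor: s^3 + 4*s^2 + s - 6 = (s + 2)*(s^2 + 2*s - 3) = (s - 1)*(s + 2)*(s + 3)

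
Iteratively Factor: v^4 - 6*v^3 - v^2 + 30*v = (v)*(v^3 - 6*v^2 - v + 30) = v*(v - 3)*(v^2 - 3*v - 10) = v*(v - 3)*(v + 2)*(v - 5)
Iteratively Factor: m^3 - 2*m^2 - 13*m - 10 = (m - 5)*(m^2 + 3*m + 2) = (m - 5)*(m + 2)*(m + 1)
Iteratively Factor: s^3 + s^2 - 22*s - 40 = (s + 4)*(s^2 - 3*s - 10) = (s - 5)*(s + 4)*(s + 2)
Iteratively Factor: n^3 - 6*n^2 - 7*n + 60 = (n - 5)*(n^2 - n - 12) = (n - 5)*(n + 3)*(n - 4)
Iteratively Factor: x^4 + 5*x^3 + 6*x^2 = (x + 3)*(x^3 + 2*x^2) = (x + 2)*(x + 3)*(x^2) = x*(x + 2)*(x + 3)*(x)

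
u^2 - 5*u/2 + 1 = (u - 2)*(u - 1/2)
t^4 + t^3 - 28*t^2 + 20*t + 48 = (t - 4)*(t - 2)*(t + 1)*(t + 6)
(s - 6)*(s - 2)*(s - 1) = s^3 - 9*s^2 + 20*s - 12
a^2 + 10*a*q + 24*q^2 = (a + 4*q)*(a + 6*q)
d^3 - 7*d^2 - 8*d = d*(d - 8)*(d + 1)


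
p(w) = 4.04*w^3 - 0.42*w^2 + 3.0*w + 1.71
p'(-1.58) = 34.58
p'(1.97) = 48.38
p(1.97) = 36.88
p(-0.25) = 0.87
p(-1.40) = -14.40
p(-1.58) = -20.01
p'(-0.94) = 14.50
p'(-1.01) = 16.21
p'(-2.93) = 109.51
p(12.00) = 6958.35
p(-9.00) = -3004.47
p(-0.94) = -4.84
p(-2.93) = -112.31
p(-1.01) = -5.91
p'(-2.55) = 83.95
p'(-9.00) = 992.28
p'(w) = 12.12*w^2 - 0.84*w + 3.0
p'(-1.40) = 27.93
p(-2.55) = -75.66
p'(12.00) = 1738.20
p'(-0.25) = 3.97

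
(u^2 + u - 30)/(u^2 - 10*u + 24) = (u^2 + u - 30)/(u^2 - 10*u + 24)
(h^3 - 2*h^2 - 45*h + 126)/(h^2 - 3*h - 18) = (h^2 + 4*h - 21)/(h + 3)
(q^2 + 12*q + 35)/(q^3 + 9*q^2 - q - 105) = 1/(q - 3)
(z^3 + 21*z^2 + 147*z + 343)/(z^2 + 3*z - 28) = (z^2 + 14*z + 49)/(z - 4)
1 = 1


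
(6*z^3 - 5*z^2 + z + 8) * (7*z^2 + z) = 42*z^5 - 29*z^4 + 2*z^3 + 57*z^2 + 8*z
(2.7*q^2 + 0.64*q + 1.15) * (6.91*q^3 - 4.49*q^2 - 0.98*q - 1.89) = 18.657*q^5 - 7.7006*q^4 + 2.4269*q^3 - 10.8937*q^2 - 2.3366*q - 2.1735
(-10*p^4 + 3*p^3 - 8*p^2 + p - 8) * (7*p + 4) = -70*p^5 - 19*p^4 - 44*p^3 - 25*p^2 - 52*p - 32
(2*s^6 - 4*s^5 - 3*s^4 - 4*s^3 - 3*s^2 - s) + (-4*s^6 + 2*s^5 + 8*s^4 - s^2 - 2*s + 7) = -2*s^6 - 2*s^5 + 5*s^4 - 4*s^3 - 4*s^2 - 3*s + 7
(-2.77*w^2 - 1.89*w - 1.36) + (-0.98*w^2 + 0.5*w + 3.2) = -3.75*w^2 - 1.39*w + 1.84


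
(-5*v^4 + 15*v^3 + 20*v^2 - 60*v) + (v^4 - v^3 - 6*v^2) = -4*v^4 + 14*v^3 + 14*v^2 - 60*v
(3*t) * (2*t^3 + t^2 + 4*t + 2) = 6*t^4 + 3*t^3 + 12*t^2 + 6*t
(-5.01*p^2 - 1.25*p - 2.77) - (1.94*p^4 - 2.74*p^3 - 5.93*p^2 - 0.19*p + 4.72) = -1.94*p^4 + 2.74*p^3 + 0.92*p^2 - 1.06*p - 7.49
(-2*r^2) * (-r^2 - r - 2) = 2*r^4 + 2*r^3 + 4*r^2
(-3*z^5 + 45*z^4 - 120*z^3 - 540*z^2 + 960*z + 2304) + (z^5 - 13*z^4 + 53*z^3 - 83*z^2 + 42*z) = -2*z^5 + 32*z^4 - 67*z^3 - 623*z^2 + 1002*z + 2304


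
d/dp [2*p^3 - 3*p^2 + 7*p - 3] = 6*p^2 - 6*p + 7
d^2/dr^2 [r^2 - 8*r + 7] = 2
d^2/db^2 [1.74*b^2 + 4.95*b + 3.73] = 3.48000000000000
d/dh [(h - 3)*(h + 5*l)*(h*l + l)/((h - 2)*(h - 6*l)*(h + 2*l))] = l*(-(h - 3)*(h - 2)*(h + 1)*(h - 6*l)*(h + 5*l) - (h - 3)*(h - 2)*(h + 1)*(h + 2*l)*(h + 5*l) - (h - 3)*(h + 1)*(h - 6*l)*(h + 2*l)*(h + 5*l) + (h - 2)*(h - 6*l)*(h + 2*l)*((h - 3)*(h + 1) + (h - 3)*(h + 5*l) + (h + 1)*(h + 5*l)))/((h - 2)^2*(h - 6*l)^2*(h + 2*l)^2)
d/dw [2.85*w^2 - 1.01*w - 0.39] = 5.7*w - 1.01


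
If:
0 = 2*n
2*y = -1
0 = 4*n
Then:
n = 0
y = -1/2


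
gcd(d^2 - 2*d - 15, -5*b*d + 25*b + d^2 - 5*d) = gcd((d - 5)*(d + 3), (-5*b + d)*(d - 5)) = d - 5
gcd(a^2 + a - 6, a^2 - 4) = a - 2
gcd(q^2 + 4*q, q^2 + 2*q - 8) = q + 4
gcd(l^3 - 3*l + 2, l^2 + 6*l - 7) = l - 1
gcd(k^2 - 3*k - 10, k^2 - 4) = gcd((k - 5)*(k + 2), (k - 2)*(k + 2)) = k + 2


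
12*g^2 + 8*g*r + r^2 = (2*g + r)*(6*g + r)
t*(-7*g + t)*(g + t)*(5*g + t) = -35*g^3*t - 37*g^2*t^2 - g*t^3 + t^4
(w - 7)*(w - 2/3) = w^2 - 23*w/3 + 14/3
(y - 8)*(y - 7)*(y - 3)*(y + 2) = y^4 - 16*y^3 + 65*y^2 + 34*y - 336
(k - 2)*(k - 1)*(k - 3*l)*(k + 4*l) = k^4 + k^3*l - 3*k^3 - 12*k^2*l^2 - 3*k^2*l + 2*k^2 + 36*k*l^2 + 2*k*l - 24*l^2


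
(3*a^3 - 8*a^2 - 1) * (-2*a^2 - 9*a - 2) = -6*a^5 - 11*a^4 + 66*a^3 + 18*a^2 + 9*a + 2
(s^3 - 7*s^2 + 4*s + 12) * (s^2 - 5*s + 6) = s^5 - 12*s^4 + 45*s^3 - 50*s^2 - 36*s + 72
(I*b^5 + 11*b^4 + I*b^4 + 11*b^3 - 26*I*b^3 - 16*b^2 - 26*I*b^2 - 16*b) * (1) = I*b^5 + 11*b^4 + I*b^4 + 11*b^3 - 26*I*b^3 - 16*b^2 - 26*I*b^2 - 16*b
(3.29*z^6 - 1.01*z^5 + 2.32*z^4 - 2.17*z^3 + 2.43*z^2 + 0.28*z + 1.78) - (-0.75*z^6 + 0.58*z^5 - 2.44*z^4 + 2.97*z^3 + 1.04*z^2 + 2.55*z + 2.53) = 4.04*z^6 - 1.59*z^5 + 4.76*z^4 - 5.14*z^3 + 1.39*z^2 - 2.27*z - 0.75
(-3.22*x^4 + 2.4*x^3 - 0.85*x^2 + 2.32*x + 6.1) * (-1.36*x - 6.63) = 4.3792*x^5 + 18.0846*x^4 - 14.756*x^3 + 2.4803*x^2 - 23.6776*x - 40.443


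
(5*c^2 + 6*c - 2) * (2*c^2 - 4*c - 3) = 10*c^4 - 8*c^3 - 43*c^2 - 10*c + 6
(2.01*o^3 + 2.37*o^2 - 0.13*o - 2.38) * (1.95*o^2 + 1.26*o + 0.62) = 3.9195*o^5 + 7.1541*o^4 + 3.9789*o^3 - 3.3354*o^2 - 3.0794*o - 1.4756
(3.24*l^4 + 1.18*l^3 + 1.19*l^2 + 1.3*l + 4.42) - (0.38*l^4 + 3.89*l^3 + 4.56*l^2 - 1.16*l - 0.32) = 2.86*l^4 - 2.71*l^3 - 3.37*l^2 + 2.46*l + 4.74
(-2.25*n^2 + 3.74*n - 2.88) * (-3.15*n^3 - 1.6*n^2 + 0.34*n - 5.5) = 7.0875*n^5 - 8.181*n^4 + 2.323*n^3 + 18.2546*n^2 - 21.5492*n + 15.84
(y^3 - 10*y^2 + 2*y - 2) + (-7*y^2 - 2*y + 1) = y^3 - 17*y^2 - 1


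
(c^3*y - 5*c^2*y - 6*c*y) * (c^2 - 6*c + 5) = c^5*y - 11*c^4*y + 29*c^3*y + 11*c^2*y - 30*c*y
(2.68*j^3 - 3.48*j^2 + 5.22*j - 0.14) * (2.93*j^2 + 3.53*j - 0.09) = 7.8524*j^5 - 0.736000000000001*j^4 + 2.769*j^3 + 18.3296*j^2 - 0.964*j + 0.0126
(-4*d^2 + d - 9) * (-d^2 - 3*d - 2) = 4*d^4 + 11*d^3 + 14*d^2 + 25*d + 18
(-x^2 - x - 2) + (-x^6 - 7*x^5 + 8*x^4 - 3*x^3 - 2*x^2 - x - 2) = -x^6 - 7*x^5 + 8*x^4 - 3*x^3 - 3*x^2 - 2*x - 4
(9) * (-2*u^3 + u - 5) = -18*u^3 + 9*u - 45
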